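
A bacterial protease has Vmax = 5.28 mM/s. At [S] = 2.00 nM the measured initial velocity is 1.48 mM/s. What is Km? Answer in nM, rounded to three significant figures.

5.14 nM

v/Vmax = 1.48/5.28 = 0.2803 = [S]/(Km+[S]).
So Km + [S] = [S]/0.2803 = 7.135 nM, giving Km = 7.135 − 2.00 = 5.14 nM.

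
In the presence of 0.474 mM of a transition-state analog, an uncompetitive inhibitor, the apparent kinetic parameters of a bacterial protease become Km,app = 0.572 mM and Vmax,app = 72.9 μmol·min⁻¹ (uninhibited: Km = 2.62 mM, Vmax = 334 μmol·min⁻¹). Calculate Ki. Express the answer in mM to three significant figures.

Uncompetitive: Vmax,app = Vmax/α (and Km,app = Km/α) with α = 1 + [I]/Ki.
α = Vmax/Vmax,app = 334/72.9 = 4.582.
Since α = 1 + [I]/Ki, [I]/Ki = 4.582 − 1 = 3.582 and Ki = 0.474/3.582 = 0.132 mM.

0.132 mM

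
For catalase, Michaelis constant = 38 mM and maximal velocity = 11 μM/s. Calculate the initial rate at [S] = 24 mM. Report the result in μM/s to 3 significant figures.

4.26 μM/s

v = Vmax·[S]/(Km + [S]) = 11 × 24 / (38 + 24)
  = 264.0 / 62.00 = 4.26 μM/s.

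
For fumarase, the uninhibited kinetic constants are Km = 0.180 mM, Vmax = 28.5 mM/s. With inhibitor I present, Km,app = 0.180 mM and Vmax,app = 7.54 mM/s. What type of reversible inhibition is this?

Vmax decreases (28.5 → 7.54 mM/s) while Km is unchanged — pure noncompetitive inhibition.

noncompetitive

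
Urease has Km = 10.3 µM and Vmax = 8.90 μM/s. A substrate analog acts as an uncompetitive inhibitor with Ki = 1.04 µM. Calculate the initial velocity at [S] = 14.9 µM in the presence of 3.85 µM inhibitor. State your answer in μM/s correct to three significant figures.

α = 1 + [I]/Ki = 1 + 3.85/1.04 = 4.702.
For an uncompetitive inhibitor, both parameters are divided by α, giving Vmax/α and Km/α: Km,app = 2.19 µM, Vmax,app = 1.89 μM/s.
v = Vmax,app·[S]/(Km,app + [S]) = 1.89 × 14.9/(2.19 + 14.9) = 1.65 μM/s.

1.65 μM/s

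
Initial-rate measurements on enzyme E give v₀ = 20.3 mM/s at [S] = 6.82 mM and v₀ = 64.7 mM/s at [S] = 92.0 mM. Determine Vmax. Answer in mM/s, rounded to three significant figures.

78.4 mM/s

From v = Vmax[S]/(Km+[S]), each point gives Vmax = v(Km+[S])/[S].
Equating: 20.3(Km+6.82)/6.82 = 64.7(Km+92.0)/92.0.
2.977·Km + 20.3 = 0.7033·Km + 64.7, so (2.977 − 0.7033)·Km = 64.7 − 20.3.
Km = 44.40/2.273 = 19.5 mM; then Vmax = 20.3(19.5+6.82)/6.82 = 78.4 mM/s.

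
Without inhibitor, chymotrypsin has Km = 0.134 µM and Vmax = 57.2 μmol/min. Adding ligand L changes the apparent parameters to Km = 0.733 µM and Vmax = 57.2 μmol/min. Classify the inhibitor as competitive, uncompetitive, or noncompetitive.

Km increases (0.134 → 0.733 µM) while Vmax is unchanged — the hallmark of competitive inhibition.

competitive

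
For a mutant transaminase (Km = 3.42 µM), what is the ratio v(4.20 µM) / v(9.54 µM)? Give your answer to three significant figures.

0.749

The fractional saturations are [S]/(Km+[S]) = 9.54/12.96 = 0.7361 and 4.20/7.620 = 0.5512.
v₂/v₁ is just their ratio: 0.5512/0.7361 = 0.749.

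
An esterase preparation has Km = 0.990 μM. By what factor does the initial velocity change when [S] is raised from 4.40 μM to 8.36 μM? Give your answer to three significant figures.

The fractional saturations are [S]/(Km+[S]) = 4.40/5.390 = 0.8163 and 8.36/9.350 = 0.8941.
v₂/v₁ is just their ratio: 0.8941/0.8163 = 1.10.

1.10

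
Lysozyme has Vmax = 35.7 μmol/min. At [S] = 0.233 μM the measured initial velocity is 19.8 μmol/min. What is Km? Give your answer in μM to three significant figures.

From v = Vmax[S]/(Km+[S]), Km = [S](Vmax − v)/v.
Km = 0.233 × (35.7 − 19.8) / 19.8 = 3.705/19.8 = 0.187 μM.

0.187 μM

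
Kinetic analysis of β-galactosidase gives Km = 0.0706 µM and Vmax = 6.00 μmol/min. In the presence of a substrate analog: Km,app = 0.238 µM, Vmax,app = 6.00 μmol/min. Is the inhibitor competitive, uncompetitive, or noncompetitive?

competitive

Km increases (0.0706 → 0.238 µM) while Vmax is unchanged — the hallmark of competitive inhibition.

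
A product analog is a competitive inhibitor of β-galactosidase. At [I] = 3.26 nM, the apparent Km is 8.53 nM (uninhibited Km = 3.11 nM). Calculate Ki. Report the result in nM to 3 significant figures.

Competitive: Km,app = α·Km with α = 1 + [I]/Ki.
α = Km,app/Km = 8.53/3.11 = 2.743.
Ki = [I]/(α − 1) = 3.26/1.743 = 1.87 nM.

1.87 nM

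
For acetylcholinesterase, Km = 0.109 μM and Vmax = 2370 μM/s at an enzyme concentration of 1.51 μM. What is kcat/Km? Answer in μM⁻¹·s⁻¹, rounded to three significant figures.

kcat = Vmax/[E]total = 2370/1.51 = 1570 s⁻¹.
kcat/Km = 1570/0.109 = 14400 μM⁻¹·s⁻¹.

14400 μM⁻¹·s⁻¹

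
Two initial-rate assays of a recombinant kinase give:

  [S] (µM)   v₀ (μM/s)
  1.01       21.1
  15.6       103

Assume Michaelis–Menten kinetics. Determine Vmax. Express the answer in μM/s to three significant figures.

141 μM/s

In reciprocal form, 1/v = (Km/Vmax)·(1/[S]) + 1/Vmax. The two points give (1/[S], 1/v) = (0.9901, 0.04739) and (0.06410, 0.009709).
Slope = (0.04739 − 0.009709)/(0.9901 − 0.06410) = 0.04070; intercept = 0.04739 − 0.04070×0.9901 = 0.007100.
Vmax = 1/intercept = 141 μM/s; Km = slope × Vmax = 0.04070 × 141 = 5.73 µM.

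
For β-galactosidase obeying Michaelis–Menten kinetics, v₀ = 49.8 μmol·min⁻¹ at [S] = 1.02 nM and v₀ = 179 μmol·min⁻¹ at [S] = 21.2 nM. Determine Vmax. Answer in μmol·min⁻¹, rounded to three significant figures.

From v = Vmax[S]/(Km+[S]), each point gives Vmax = v(Km+[S])/[S].
Equating: 49.8(Km+1.02)/1.02 = 179(Km+21.2)/21.2.
48.82·Km + 49.8 = 8.443·Km + 179, so (48.82 − 8.443)·Km = 179 − 49.8.
Km = 129.2/40.38 = 3.20 nM; then Vmax = 49.8(3.20+1.02)/1.02 = 206 μmol·min⁻¹.

206 μmol·min⁻¹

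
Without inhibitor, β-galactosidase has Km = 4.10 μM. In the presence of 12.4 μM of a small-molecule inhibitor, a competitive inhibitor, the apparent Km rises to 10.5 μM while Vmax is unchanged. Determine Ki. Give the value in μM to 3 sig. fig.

Competitive: Km,app = α·Km with α = 1 + [I]/Ki.
α = Km,app/Km = 10.5/4.10 = 2.561.
Ki = [I]/(α − 1) = 12.4/1.561 = 7.94 μM.

7.94 μM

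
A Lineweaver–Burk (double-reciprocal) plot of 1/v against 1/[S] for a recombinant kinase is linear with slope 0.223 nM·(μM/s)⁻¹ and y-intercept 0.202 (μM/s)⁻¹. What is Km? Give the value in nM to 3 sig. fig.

1.10 nM

y-intercept = 1/Vmax ⇒ Vmax = 4.95 μM/s; slope = Km/Vmax ⇒ Km = slope × Vmax.
Km = 0.223 × 4.95 = 1.10 nM.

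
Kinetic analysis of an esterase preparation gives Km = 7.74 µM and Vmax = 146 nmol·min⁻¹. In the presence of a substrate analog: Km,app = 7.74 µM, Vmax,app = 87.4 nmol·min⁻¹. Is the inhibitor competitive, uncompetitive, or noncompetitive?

noncompetitive

Vmax decreases (146 → 87.4 nmol·min⁻¹) while Km is unchanged — pure noncompetitive inhibition.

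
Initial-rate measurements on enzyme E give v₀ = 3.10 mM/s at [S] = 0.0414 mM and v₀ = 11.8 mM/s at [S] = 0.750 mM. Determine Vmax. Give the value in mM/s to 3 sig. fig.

14.1 mM/s

In reciprocal form, 1/v = (Km/Vmax)·(1/[S]) + 1/Vmax. The two points give (1/[S], 1/v) = (24.15, 0.3226) and (1.333, 0.08475).
Slope = (0.3226 − 0.08475)/(24.15 − 1.333) = 0.01042; intercept = 0.3226 − 0.01042×24.15 = 0.07085.
Vmax = 1/intercept = 14.1 mM/s; Km = slope × Vmax = 0.01042 × 14.1 = 0.147 mM.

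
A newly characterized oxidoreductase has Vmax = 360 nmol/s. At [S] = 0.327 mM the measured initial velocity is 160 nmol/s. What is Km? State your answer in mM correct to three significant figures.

v/Vmax = 160/360 = 0.4444 = [S]/(Km+[S]).
So Km + [S] = [S]/0.4444 = 0.7358 mM, giving Km = 0.7358 − 0.327 = 0.409 mM.

0.409 mM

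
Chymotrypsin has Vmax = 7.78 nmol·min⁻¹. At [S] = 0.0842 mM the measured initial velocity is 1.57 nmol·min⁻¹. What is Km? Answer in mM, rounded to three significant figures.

From v = Vmax[S]/(Km+[S]), Km = [S](Vmax − v)/v.
Km = 0.0842 × (7.78 − 1.57) / 1.57 = 0.5229/1.57 = 0.333 mM.

0.333 mM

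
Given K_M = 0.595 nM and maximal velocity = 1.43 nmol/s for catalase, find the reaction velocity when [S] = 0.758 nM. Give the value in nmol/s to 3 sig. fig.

v = Vmax·[S]/(Km + [S]) = 1.43 × 0.758 / (0.595 + 0.758)
  = 1.084 / 1.353 = 0.801 nmol/s.

0.801 nmol/s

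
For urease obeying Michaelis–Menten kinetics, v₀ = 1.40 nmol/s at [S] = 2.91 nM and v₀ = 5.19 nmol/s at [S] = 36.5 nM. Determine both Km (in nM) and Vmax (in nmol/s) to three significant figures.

From v = Vmax[S]/(Km+[S]), each point gives Vmax = v(Km+[S])/[S].
Equating: 1.40(Km+2.91)/2.91 = 5.19(Km+36.5)/36.5.
0.4811·Km + 1.40 = 0.1422·Km + 5.19, so (0.4811 − 0.1422)·Km = 5.19 − 1.40.
Km = 3.790/0.3389 = 11.2 nM; then Vmax = 1.40(11.2+2.91)/2.91 = 6.78 nmol/s.

Km = 11.2 nM; Vmax = 6.78 nmol/s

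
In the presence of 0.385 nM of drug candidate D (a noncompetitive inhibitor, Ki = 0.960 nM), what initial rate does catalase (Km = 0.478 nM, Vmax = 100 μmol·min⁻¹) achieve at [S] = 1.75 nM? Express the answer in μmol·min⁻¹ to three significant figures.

α = 1 + [I]/Ki = 1 + 0.385/0.960 = 1.401.
For a noncompetitive inhibitor, Vmax is reduced to Vmax/α while Km is unchanged: Km,app = 0.478 nM, Vmax,app = 71.4 μmol·min⁻¹.
v = Vmax,app·[S]/(Km,app + [S]) = 71.4 × 1.75/(0.478 + 1.75) = 56.1 μmol·min⁻¹.

56.1 μmol·min⁻¹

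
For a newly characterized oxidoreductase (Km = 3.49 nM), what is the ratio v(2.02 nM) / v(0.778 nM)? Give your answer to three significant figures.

2.01

Since Vmax cancels, v₂/v₁ = [S]₂(Km+[S]₁) / [S]₁(Km+[S]₂).
= 2.02×(3.49+0.778) / (0.778×(3.49+2.02)) = 8.621/4.287 = 2.01.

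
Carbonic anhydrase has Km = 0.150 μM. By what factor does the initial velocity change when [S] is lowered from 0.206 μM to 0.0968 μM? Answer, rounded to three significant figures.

0.678

Since Vmax cancels, v₂/v₁ = [S]₂(Km+[S]₁) / [S]₁(Km+[S]₂).
= 0.0968×(0.150+0.206) / (0.206×(0.150+0.0968)) = 0.03446/0.05084 = 0.678.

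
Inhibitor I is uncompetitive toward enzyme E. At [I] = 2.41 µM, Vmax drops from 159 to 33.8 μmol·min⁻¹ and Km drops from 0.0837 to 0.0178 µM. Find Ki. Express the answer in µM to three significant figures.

0.651 µM

Uncompetitive: Vmax,app = Vmax/α (and Km,app = Km/α) with α = 1 + [I]/Ki.
α = Vmax/Vmax,app = 159/33.8 = 4.704.
Ki = [I]/(α − 1) = 2.41/3.704 = 0.651 µM.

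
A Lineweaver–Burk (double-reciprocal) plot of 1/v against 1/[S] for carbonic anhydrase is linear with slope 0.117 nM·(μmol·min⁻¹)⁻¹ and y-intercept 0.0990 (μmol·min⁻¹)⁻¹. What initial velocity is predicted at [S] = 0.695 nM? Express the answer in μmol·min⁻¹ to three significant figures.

The y-intercept is 1/Vmax, so Vmax = 1/0.0990 = 10.1 μmol·min⁻¹.
The slope is Km/Vmax, so Km = 0.117 × 10.1 = 1.18 nM.
Then v = 10.1 × 0.695/(1.18 + 0.695) = 3.74 μmol·min⁻¹.

3.74 μmol·min⁻¹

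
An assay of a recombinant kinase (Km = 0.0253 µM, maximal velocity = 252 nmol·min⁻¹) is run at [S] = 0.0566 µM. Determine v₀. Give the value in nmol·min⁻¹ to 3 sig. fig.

174 nmol·min⁻¹

v = Vmax·[S]/(Km + [S]) = 252 × 0.0566 / (0.0253 + 0.0566)
  = 14.26 / 0.08190 = 174 nmol·min⁻¹.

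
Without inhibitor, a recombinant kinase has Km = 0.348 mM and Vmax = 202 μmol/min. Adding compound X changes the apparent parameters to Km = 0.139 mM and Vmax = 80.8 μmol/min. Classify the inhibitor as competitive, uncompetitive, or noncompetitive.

uncompetitive

Both Km and Vmax decrease by the same factor (~2.50-fold) — characteristic of uncompetitive inhibition.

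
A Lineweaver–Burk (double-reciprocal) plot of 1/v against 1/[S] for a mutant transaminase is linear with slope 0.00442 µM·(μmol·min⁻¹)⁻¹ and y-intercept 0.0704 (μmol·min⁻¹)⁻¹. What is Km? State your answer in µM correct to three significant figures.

0.0628 µM

y-intercept = 1/Vmax ⇒ Vmax = 14.2 μmol·min⁻¹; slope = Km/Vmax ⇒ Km = slope × Vmax.
Km = 0.00442 × 14.2 = 0.0628 µM.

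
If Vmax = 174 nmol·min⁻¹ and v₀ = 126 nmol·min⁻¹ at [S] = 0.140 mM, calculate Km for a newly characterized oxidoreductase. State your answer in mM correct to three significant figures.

0.0533 mM

v/Vmax = 126/174 = 0.7241 = [S]/(Km+[S]).
So Km + [S] = [S]/0.7241 = 0.1933 mM, giving Km = 0.1933 − 0.140 = 0.0533 mM.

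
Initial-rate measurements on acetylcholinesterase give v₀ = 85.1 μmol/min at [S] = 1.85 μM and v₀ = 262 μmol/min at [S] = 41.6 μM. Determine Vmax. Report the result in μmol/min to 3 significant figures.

290 μmol/min

In reciprocal form, 1/v = (Km/Vmax)·(1/[S]) + 1/Vmax. The two points give (1/[S], 1/v) = (0.5405, 0.01175) and (0.02404, 0.003817).
Slope = (0.01175 − 0.003817)/(0.5405 − 0.02404) = 0.01536; intercept = 0.01175 − 0.01536×0.5405 = 0.003448.
Vmax = 1/intercept = 290 μmol/min; Km = slope × Vmax = 0.01536 × 290 = 4.46 μM.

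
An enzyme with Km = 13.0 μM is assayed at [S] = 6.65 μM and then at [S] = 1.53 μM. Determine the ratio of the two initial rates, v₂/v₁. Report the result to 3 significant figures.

0.311

Since Vmax cancels, v₂/v₁ = [S]₂(Km+[S]₁) / [S]₁(Km+[S]₂).
= 1.53×(13.0+6.65) / (6.65×(13.0+1.53)) = 30.06/96.62 = 0.311.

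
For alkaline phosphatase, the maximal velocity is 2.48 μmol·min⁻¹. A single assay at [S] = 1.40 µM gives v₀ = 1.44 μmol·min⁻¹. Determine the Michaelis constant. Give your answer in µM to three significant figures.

1.01 µM

From v = Vmax[S]/(Km+[S]), Km = [S](Vmax − v)/v.
Km = 1.40 × (2.48 − 1.44) / 1.44 = 1.456/1.44 = 1.01 µM.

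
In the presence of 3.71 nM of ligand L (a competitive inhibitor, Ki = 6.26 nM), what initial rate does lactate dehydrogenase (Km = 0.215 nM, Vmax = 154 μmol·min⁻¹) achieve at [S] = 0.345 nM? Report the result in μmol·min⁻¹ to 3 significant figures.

77.3 μmol·min⁻¹

α = 1 + [I]/Ki = 1 + 3.71/6.26 = 1.593.
For a competitive inhibitor, Vmax is unchanged and the apparent Km becomes α·Km: Km,app = 0.342 nM, Vmax,app = 154 μmol·min⁻¹.
v = Vmax,app·[S]/(Km,app + [S]) = 154 × 0.345/(0.342 + 0.345) = 77.3 μmol·min⁻¹.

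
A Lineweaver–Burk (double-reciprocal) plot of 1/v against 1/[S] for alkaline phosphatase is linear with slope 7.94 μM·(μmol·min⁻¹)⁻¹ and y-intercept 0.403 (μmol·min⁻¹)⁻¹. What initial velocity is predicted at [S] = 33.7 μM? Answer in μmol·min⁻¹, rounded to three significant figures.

The y-intercept is 1/Vmax, so Vmax = 1/0.403 = 2.48 μmol·min⁻¹.
The slope is Km/Vmax, so Km = 7.94 × 2.48 = 19.7 μM.
Then v = 2.48 × 33.7/(19.7 + 33.7) = 1.57 μmol·min⁻¹.

1.57 μmol·min⁻¹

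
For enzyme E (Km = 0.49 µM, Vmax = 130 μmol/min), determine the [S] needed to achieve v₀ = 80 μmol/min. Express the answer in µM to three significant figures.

Rearranging v = Vmax[S]/(Km+[S]) gives [S] = Km·v/(Vmax − v).
[S] = 0.49 × 80 / (130 − 80) = 39.20/50.00 = 0.784 µM.

0.784 µM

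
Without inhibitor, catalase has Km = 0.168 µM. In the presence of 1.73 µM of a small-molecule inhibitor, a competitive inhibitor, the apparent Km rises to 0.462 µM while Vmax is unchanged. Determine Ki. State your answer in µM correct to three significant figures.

0.989 µM

Competitive: Km,app = α·Km with α = 1 + [I]/Ki.
α = Km,app/Km = 0.462/0.168 = 2.750.
Ki = [I]/(α − 1) = 1.73/1.750 = 0.989 µM.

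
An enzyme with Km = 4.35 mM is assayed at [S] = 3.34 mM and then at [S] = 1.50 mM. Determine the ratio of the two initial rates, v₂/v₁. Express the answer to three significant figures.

0.590

Since Vmax cancels, v₂/v₁ = [S]₂(Km+[S]₁) / [S]₁(Km+[S]₂).
= 1.50×(4.35+3.34) / (3.34×(4.35+1.50)) = 11.54/19.54 = 0.590.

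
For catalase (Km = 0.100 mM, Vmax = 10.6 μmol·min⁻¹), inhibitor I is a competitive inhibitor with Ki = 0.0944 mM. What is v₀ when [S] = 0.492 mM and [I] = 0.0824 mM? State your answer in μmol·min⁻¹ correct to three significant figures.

7.68 μmol·min⁻¹

α = 1 + [I]/Ki = 1 + 0.0824/0.0944 = 1.873.
For a competitive inhibitor, Vmax is unchanged and the apparent Km becomes α·Km: Km,app = 0.187 mM, Vmax,app = 10.6 μmol·min⁻¹.
v = Vmax,app·[S]/(Km,app + [S]) = 10.6 × 0.492/(0.187 + 0.492) = 7.68 μmol·min⁻¹.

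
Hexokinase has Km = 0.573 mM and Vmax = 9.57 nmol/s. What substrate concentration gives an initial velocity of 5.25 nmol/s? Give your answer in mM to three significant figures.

0.696 mM

Rearranging v = Vmax[S]/(Km+[S]) gives [S] = Km·v/(Vmax − v).
[S] = 0.573 × 5.25 / (9.57 − 5.25) = 3.008/4.320 = 0.696 mM.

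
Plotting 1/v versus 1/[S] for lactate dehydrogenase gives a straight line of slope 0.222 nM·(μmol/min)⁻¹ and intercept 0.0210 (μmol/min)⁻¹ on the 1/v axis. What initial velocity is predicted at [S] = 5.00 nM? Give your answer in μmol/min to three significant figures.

15.3 μmol/min

The y-intercept is 1/Vmax, so Vmax = 1/0.0210 = 47.6 μmol/min.
The slope is Km/Vmax, so Km = 0.222 × 47.6 = 10.6 nM.
Then v = 47.6 × 5.00/(10.6 + 5.00) = 15.3 μmol/min.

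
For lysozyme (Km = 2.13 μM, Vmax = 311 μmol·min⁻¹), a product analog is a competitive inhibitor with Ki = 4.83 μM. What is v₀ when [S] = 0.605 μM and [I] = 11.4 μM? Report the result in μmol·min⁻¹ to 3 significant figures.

With α = 1 + [I]/Ki = 1 + 11.4/4.83 = 3.360, the competitive rate law is v = Vmax[S] / (αKm + [S]).
v = 311×0.605 / (3.360×2.13 + 0.605) = 188.2/7.762 = 24.2 μmol·min⁻¹.

24.2 μmol·min⁻¹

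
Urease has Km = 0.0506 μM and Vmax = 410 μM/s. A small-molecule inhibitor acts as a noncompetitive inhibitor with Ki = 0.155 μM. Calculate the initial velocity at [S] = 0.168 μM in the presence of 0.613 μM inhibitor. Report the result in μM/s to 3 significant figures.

With α = 1 + [I]/Ki = 1 + 0.613/0.155 = 4.955, the noncompetitive rate law is v = (Vmax/α)·[S] / (Km + [S]).
v = (410/4.955)×0.168 / (0.0506 + 0.168) = 13.90/0.2186 = 63.6 μM/s.

63.6 μM/s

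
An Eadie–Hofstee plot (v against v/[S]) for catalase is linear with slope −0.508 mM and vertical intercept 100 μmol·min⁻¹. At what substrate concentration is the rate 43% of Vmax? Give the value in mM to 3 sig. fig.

0.383 mM

The Eadie–Hofstee slope gives Km = 0.508 mM (slope = −Km).
v/Vmax = [S]/(Km+[S]) = 0.43 ⇒ [S] = Km·0.43/(1−0.43) = 0.508 × 0.7544 = 0.383 mM.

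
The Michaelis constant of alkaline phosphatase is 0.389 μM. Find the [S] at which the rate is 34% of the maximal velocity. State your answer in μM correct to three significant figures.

0.200 μM

v/Vmax = [S]/(Km+[S]) = 0.34, so [S] = Km·0.34/(1 − 0.34) = 0.389 × 0.5152.
[S] = 0.200 μM.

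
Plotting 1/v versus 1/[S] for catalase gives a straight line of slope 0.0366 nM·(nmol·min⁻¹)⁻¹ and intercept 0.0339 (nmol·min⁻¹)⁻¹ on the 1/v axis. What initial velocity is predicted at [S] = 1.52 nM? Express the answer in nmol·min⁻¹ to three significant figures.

17.2 nmol·min⁻¹

The y-intercept is 1/Vmax, so Vmax = 1/0.0339 = 29.5 nmol·min⁻¹.
The slope is Km/Vmax, so Km = 0.0366 × 29.5 = 1.08 nM.
Then v = 29.5 × 1.52/(1.08 + 1.52) = 17.2 nmol·min⁻¹.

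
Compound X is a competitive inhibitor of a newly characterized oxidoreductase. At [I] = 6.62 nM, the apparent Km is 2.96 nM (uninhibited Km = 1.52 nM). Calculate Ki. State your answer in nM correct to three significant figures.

6.99 nM

Competitive: Km,app = α·Km with α = 1 + [I]/Ki.
α = Km,app/Km = 2.96/1.52 = 1.947.
Since α = 1 + [I]/Ki, [I]/Ki = 1.947 − 1 = 0.9474 and Ki = 6.62/0.9474 = 6.99 nM.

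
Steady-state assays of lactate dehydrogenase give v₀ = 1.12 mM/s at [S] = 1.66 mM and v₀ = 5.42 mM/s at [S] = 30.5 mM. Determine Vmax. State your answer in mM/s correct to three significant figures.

In reciprocal form, 1/v = (Km/Vmax)·(1/[S]) + 1/Vmax. The two points give (1/[S], 1/v) = (0.6024, 0.8929) and (0.03279, 0.1845).
Slope = (0.8929 − 0.1845)/(0.6024 − 0.03279) = 1.244; intercept = 0.8929 − 1.244×0.6024 = 0.1437.
Vmax = 1/intercept = 6.96 mM/s; Km = slope × Vmax = 1.244 × 6.96 = 8.65 mM.

6.96 mM/s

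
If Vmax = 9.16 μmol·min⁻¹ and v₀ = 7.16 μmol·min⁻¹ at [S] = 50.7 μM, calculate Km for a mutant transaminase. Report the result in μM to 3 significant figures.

14.2 μM

v/Vmax = 7.16/9.16 = 0.7817 = [S]/(Km+[S]).
So Km + [S] = [S]/0.7817 = 64.86 μM, giving Km = 64.86 − 50.7 = 14.2 μM.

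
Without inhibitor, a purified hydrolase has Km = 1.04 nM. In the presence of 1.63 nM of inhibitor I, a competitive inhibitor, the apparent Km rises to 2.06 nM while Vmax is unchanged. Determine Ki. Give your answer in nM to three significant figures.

1.66 nM

Competitive: Km,app = α·Km with α = 1 + [I]/Ki.
α = Km,app/Km = 2.06/1.04 = 1.981.
Since α = 1 + [I]/Ki, [I]/Ki = 1.981 − 1 = 0.9808 and Ki = 1.63/0.9808 = 1.66 nM.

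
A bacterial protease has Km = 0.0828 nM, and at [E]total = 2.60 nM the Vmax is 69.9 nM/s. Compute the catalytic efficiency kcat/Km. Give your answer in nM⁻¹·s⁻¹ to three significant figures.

kcat = Vmax/[E]total = 69.9/2.60 = 26.9 s⁻¹.
kcat/Km = 26.9/0.0828 = 325 nM⁻¹·s⁻¹.

325 nM⁻¹·s⁻¹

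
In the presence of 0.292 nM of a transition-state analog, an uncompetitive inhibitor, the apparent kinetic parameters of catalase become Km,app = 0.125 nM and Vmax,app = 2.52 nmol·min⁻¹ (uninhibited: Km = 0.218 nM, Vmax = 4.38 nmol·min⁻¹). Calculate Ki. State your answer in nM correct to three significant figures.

Uncompetitive: Vmax,app = Vmax/α (and Km,app = Km/α) with α = 1 + [I]/Ki.
α = Vmax/Vmax,app = 4.38/2.52 = 1.738.
Since α = 1 + [I]/Ki, [I]/Ki = 1.738 − 1 = 0.7381 and Ki = 0.292/0.7381 = 0.396 nM.

0.396 nM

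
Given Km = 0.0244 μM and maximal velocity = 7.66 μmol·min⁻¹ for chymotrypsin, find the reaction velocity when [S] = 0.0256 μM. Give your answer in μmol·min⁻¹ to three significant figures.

[S]/(Km+[S]) = 0.0256/0.05000 = 0.5120, the fractional saturation.
v = 0.5120 × Vmax = 0.5120 × 7.66 = 3.92 μmol·min⁻¹.

3.92 μmol·min⁻¹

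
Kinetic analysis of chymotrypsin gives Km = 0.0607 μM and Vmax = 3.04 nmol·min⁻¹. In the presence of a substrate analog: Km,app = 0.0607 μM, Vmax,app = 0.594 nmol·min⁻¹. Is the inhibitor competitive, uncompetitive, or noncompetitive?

Vmax decreases (3.04 → 0.594 nmol·min⁻¹) while Km is unchanged — pure noncompetitive inhibition.

noncompetitive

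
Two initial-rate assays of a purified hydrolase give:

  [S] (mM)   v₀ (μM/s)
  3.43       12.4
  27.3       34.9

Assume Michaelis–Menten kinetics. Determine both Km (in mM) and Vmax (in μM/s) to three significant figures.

In reciprocal form, 1/v = (Km/Vmax)·(1/[S]) + 1/Vmax. The two points give (1/[S], 1/v) = (0.2915, 0.08065) and (0.03663, 0.02865).
Slope = (0.08065 − 0.02865)/(0.2915 − 0.03663) = 0.2040; intercept = 0.08065 − 0.2040×0.2915 = 0.02118.
Vmax = 1/intercept = 47.2 μM/s; Km = slope × Vmax = 0.2040 × 47.2 = 9.63 mM.

Km = 9.63 mM; Vmax = 47.2 μM/s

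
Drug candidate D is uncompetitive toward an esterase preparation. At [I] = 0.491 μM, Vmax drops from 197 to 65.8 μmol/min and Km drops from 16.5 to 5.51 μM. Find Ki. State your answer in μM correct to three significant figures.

Uncompetitive: Vmax,app = Vmax/α (and Km,app = Km/α) with α = 1 + [I]/Ki.
α = Vmax/Vmax,app = 197/65.8 = 2.994.
Since α = 1 + [I]/Ki, [I]/Ki = 2.994 − 1 = 1.994 and Ki = 0.491/1.994 = 0.246 μM.

0.246 μM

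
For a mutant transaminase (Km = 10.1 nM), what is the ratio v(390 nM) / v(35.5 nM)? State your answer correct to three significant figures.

The fractional saturations are [S]/(Km+[S]) = 35.5/45.60 = 0.7785 and 390/400.1 = 0.9748.
v₂/v₁ is just their ratio: 0.9748/0.7785 = 1.25.

1.25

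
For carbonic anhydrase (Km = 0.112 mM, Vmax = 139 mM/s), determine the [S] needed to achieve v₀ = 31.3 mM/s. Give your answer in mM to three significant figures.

The required fractional saturation is v/Vmax = 31.3/139 = 0.2252.
Then [S]/(Km+[S]) = 0.2252 ⇒ [S] = 0.112 × 0.2252/(1 − 0.2252) = 0.0325 mM.

0.0325 mM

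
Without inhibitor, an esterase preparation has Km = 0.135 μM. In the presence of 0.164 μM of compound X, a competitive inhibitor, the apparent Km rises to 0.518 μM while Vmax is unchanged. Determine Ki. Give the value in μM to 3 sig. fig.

0.0578 μM

Competitive: Km,app = α·Km with α = 1 + [I]/Ki.
α = Km,app/Km = 0.518/0.135 = 3.837.
Ki = [I]/(α − 1) = 0.164/2.837 = 0.0578 μM.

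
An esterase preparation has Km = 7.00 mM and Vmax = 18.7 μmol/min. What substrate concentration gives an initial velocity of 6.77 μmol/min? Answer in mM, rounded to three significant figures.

3.97 mM

The required fractional saturation is v/Vmax = 6.77/18.7 = 0.3620.
Then [S]/(Km+[S]) = 0.3620 ⇒ [S] = 7.00 × 0.3620/(1 − 0.3620) = 3.97 mM.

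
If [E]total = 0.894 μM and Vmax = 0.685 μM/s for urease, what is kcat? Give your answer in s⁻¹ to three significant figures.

0.766 s⁻¹

kcat = Vmax/[E]total = 0.685 μM/s / 0.894 μM = 0.766 s⁻¹.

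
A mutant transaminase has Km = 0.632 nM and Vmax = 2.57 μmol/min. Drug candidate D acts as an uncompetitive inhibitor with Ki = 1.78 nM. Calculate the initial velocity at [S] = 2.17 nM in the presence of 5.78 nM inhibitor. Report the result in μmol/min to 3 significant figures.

0.566 μmol/min

With α = 1 + [I]/Ki = 1 + 5.78/1.78 = 4.247, the uncompetitive rate law is v = (Vmax/α)·[S] / (Km/α + [S]).
v = (2.57/4.247)×2.17 / (0.632/4.247 + 2.17) = 1.313/2.319 = 0.566 μmol/min.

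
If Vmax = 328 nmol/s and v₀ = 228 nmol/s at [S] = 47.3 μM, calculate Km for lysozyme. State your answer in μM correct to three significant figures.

20.7 μM

v/Vmax = 228/328 = 0.6951 = [S]/(Km+[S]).
So Km + [S] = [S]/0.6951 = 68.05 μM, giving Km = 68.05 − 47.3 = 20.7 μM.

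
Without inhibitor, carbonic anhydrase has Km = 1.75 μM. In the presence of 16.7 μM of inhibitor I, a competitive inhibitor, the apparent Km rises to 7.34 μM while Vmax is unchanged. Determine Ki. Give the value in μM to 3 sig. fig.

5.23 μM

Competitive: Km,app = α·Km with α = 1 + [I]/Ki.
α = Km,app/Km = 7.34/1.75 = 4.194.
Since α = 1 + [I]/Ki, [I]/Ki = 4.194 − 1 = 3.194 and Ki = 16.7/3.194 = 5.23 μM.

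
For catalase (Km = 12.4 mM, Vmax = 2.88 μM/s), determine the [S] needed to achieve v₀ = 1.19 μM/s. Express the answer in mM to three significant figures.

8.73 mM

Rearranging v = Vmax[S]/(Km+[S]) gives [S] = Km·v/(Vmax − v).
[S] = 12.4 × 1.19 / (2.88 − 1.19) = 14.76/1.690 = 8.73 mM.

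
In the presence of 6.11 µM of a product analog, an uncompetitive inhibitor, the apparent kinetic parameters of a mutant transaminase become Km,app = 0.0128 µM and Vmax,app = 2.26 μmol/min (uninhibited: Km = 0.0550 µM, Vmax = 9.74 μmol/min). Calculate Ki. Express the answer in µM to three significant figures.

1.85 µM

Uncompetitive: Vmax,app = Vmax/α (and Km,app = Km/α) with α = 1 + [I]/Ki.
α = Vmax/Vmax,app = 9.74/2.26 = 4.310.
Ki = [I]/(α − 1) = 6.11/3.310 = 1.85 µM.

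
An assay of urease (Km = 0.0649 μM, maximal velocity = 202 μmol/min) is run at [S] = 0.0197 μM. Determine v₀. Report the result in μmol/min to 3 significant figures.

[S]/(Km+[S]) = 0.0197/0.08460 = 0.2329, the fractional saturation.
v = 0.2329 × Vmax = 0.2329 × 202 = 47.0 μmol/min.

47.0 μmol/min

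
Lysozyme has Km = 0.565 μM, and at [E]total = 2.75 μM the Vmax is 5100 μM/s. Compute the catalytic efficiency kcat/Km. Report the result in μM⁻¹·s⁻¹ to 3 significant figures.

kcat = Vmax/[E]total = 5100/2.75 = 1850 s⁻¹.
kcat/Km = 1850/0.565 = 3280 μM⁻¹·s⁻¹.

3280 μM⁻¹·s⁻¹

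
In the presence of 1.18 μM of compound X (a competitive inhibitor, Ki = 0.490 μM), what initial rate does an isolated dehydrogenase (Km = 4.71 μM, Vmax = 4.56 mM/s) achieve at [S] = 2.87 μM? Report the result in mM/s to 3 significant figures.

0.692 mM/s

α = 1 + [I]/Ki = 1 + 1.18/0.490 = 3.408.
For a competitive inhibitor, Vmax is unchanged and the apparent Km becomes α·Km: Km,app = 16.1 μM, Vmax,app = 4.56 mM/s.
v = Vmax,app·[S]/(Km,app + [S]) = 4.56 × 2.87/(16.1 + 2.87) = 0.692 mM/s.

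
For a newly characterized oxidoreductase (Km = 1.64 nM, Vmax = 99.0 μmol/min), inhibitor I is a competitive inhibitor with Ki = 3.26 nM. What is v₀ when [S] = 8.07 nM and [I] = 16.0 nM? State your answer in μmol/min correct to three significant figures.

45.0 μmol/min

With α = 1 + [I]/Ki = 1 + 16.0/3.26 = 5.908, the competitive rate law is v = Vmax[S] / (αKm + [S]).
v = 99.0×8.07 / (5.908×1.64 + 8.07) = 798.9/17.76 = 45.0 μmol/min.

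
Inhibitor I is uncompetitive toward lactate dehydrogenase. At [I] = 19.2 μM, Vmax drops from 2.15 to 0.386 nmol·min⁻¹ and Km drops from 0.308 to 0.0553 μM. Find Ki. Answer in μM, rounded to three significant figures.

Uncompetitive: Vmax,app = Vmax/α (and Km,app = Km/α) with α = 1 + [I]/Ki.
α = Vmax/Vmax,app = 2.15/0.386 = 5.570.
Since α = 1 + [I]/Ki, [I]/Ki = 5.570 − 1 = 4.570 and Ki = 19.2/4.570 = 4.20 μM.

4.20 μM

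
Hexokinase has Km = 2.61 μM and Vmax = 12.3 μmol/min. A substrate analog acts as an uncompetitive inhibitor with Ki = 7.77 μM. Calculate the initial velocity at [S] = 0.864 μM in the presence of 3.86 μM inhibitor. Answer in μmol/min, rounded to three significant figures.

With α = 1 + [I]/Ki = 1 + 3.86/7.77 = 1.497, the uncompetitive rate law is v = (Vmax/α)·[S] / (Km/α + [S]).
v = (12.3/1.497)×0.864 / (2.61/1.497 + 0.864) = 7.100/2.608 = 2.72 μmol/min.

2.72 μmol/min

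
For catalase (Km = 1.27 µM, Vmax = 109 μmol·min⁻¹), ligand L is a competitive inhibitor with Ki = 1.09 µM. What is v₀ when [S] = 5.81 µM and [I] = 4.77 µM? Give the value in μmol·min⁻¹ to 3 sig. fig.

50.1 μmol·min⁻¹

α = 1 + [I]/Ki = 1 + 4.77/1.09 = 5.376.
For a competitive inhibitor, Vmax is unchanged and the apparent Km becomes α·Km: Km,app = 6.83 µM, Vmax,app = 109 μmol·min⁻¹.
v = Vmax,app·[S]/(Km,app + [S]) = 109 × 5.81/(6.83 + 5.81) = 50.1 μmol·min⁻¹.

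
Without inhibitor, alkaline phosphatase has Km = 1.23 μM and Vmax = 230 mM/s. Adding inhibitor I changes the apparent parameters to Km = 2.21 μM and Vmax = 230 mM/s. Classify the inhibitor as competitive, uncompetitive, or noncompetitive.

competitive

Km increases (1.23 → 2.21 μM) while Vmax is unchanged — the hallmark of competitive inhibition.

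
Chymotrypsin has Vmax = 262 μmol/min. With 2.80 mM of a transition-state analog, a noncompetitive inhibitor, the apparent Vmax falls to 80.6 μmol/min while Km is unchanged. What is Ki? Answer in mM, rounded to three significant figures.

1.24 mM

Noncompetitive: Vmax,app = Vmax/α with α = 1 + [I]/Ki.
α = Vmax/Vmax,app = 262/80.6 = 3.251.
Ki = [I]/(α − 1) = 2.80/2.251 = 1.24 mM.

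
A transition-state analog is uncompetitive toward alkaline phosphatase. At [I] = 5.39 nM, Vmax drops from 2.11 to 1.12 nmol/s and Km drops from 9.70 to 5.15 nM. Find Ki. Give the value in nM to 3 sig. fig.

6.10 nM

Uncompetitive: Vmax,app = Vmax/α (and Km,app = Km/α) with α = 1 + [I]/Ki.
α = Vmax/Vmax,app = 2.11/1.12 = 1.884.
Ki = [I]/(α − 1) = 5.39/0.8839 = 6.10 nM.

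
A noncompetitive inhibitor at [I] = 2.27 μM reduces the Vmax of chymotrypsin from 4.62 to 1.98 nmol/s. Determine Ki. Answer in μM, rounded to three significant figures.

Noncompetitive: Vmax,app = Vmax/α with α = 1 + [I]/Ki.
α = Vmax/Vmax,app = 4.62/1.98 = 2.333.
Ki = [I]/(α − 1) = 2.27/1.333 = 1.70 μM.

1.70 μM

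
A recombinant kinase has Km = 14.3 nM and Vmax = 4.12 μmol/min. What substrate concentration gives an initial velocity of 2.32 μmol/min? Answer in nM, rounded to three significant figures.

Rearranging v = Vmax[S]/(Km+[S]) gives [S] = Km·v/(Vmax − v).
[S] = 14.3 × 2.32 / (4.12 − 2.32) = 33.18/1.800 = 18.4 nM.

18.4 nM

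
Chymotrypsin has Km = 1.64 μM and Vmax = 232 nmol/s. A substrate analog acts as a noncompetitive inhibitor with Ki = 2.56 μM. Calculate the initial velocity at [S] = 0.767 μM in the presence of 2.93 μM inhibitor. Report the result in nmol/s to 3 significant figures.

34.5 nmol/s

α = 1 + [I]/Ki = 1 + 2.93/2.56 = 2.145.
For a noncompetitive inhibitor, Vmax is reduced to Vmax/α while Km is unchanged: Km,app = 1.64 μM, Vmax,app = 108 nmol/s.
v = Vmax,app·[S]/(Km,app + [S]) = 108 × 0.767/(1.64 + 0.767) = 34.5 nmol/s.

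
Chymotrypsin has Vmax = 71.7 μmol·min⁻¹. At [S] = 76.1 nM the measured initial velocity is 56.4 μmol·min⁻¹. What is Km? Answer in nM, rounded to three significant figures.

20.6 nM

From v = Vmax[S]/(Km+[S]), Km = [S](Vmax − v)/v.
Km = 76.1 × (71.7 − 56.4) / 56.4 = 1164/56.4 = 20.6 nM.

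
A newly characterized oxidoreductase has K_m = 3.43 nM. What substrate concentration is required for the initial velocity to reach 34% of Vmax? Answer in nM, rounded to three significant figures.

v/Vmax = [S]/(Km+[S]) = 0.34, so [S] = Km·0.34/(1 − 0.34) = 3.43 × 0.5152.
[S] = 1.77 nM.

1.77 nM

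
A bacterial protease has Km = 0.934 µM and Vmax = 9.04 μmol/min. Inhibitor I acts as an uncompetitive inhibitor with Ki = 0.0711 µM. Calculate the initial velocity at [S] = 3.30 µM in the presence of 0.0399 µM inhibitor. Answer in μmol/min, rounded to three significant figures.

4.90 μmol/min

α = 1 + [I]/Ki = 1 + 0.0399/0.0711 = 1.561.
For an uncompetitive inhibitor, both parameters are divided by α, giving Vmax/α and Km/α: Km,app = 0.598 µM, Vmax,app = 5.79 μmol/min.
v = Vmax,app·[S]/(Km,app + [S]) = 5.79 × 3.30/(0.598 + 3.30) = 4.90 μmol/min.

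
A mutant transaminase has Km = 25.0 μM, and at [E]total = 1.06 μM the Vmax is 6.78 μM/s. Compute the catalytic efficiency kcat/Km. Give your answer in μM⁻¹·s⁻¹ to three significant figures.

0.256 μM⁻¹·s⁻¹

kcat = Vmax/[E]total = 6.78/1.06 = 6.40 s⁻¹.
kcat/Km = 6.40/25.0 = 0.256 μM⁻¹·s⁻¹.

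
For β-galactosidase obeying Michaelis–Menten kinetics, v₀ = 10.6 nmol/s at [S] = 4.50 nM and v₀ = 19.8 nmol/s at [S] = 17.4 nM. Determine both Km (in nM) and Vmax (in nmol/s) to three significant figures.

In reciprocal form, 1/v = (Km/Vmax)·(1/[S]) + 1/Vmax. The two points give (1/[S], 1/v) = (0.2222, 0.09434) and (0.05747, 0.05051).
Slope = (0.09434 − 0.05051)/(0.2222 − 0.05747) = 0.2661; intercept = 0.09434 − 0.2661×0.2222 = 0.03521.
Vmax = 1/intercept = 28.4 nmol/s; Km = slope × Vmax = 0.2661 × 28.4 = 7.56 nM.

Km = 7.56 nM; Vmax = 28.4 nmol/s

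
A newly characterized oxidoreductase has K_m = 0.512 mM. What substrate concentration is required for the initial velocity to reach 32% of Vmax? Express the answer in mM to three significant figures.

v/Vmax = [S]/(Km+[S]) = 0.32, so [S] = Km·0.32/(1 − 0.32) = 0.512 × 0.4706.
[S] = 0.241 mM.

0.241 mM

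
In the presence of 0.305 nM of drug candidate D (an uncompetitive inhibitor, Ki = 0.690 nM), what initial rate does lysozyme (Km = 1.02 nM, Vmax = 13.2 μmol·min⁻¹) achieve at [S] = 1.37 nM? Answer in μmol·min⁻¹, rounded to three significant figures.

α = 1 + [I]/Ki = 1 + 0.305/0.690 = 1.442.
For an uncompetitive inhibitor, both parameters are divided by α, giving Vmax/α and Km/α: Km,app = 0.707 nM, Vmax,app = 9.15 μmol·min⁻¹.
v = Vmax,app·[S]/(Km,app + [S]) = 9.15 × 1.37/(0.707 + 1.37) = 6.04 μmol·min⁻¹.

6.04 μmol·min⁻¹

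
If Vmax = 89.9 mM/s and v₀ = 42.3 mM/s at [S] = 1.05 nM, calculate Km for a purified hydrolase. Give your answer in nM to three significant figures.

1.18 nM

v/Vmax = 42.3/89.9 = 0.4705 = [S]/(Km+[S]).
So Km + [S] = [S]/0.4705 = 2.232 nM, giving Km = 2.232 − 1.05 = 1.18 nM.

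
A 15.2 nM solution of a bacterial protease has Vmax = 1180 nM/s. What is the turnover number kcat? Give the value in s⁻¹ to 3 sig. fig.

77.6 s⁻¹

kcat = Vmax/[E]total = 1180 nM/s / 15.2 nM = 77.6 s⁻¹.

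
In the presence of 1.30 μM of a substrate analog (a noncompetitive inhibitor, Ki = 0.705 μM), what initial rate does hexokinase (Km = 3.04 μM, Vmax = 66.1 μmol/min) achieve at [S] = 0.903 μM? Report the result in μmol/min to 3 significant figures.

α = 1 + [I]/Ki = 1 + 1.30/0.705 = 2.844.
For a noncompetitive inhibitor, Vmax is reduced to Vmax/α while Km is unchanged: Km,app = 3.04 μM, Vmax,app = 23.2 μmol/min.
v = Vmax,app·[S]/(Km,app + [S]) = 23.2 × 0.903/(3.04 + 0.903) = 5.32 μmol/min.

5.32 μmol/min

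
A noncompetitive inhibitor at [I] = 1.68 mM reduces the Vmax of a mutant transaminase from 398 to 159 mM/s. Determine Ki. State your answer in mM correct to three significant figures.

Noncompetitive: Vmax,app = Vmax/α with α = 1 + [I]/Ki.
α = Vmax/Vmax,app = 398/159 = 2.503.
Since α = 1 + [I]/Ki, [I]/Ki = 2.503 − 1 = 1.503 and Ki = 1.68/1.503 = 1.12 mM.

1.12 mM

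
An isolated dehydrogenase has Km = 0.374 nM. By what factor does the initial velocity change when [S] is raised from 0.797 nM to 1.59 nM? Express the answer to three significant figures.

The fractional saturations are [S]/(Km+[S]) = 0.797/1.171 = 0.6806 and 1.59/1.964 = 0.8096.
v₂/v₁ is just their ratio: 0.8096/0.6806 = 1.19.

1.19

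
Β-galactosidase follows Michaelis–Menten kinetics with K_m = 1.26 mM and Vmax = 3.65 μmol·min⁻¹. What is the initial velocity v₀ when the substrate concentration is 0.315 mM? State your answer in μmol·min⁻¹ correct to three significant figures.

0.730 μmol·min⁻¹

v = Vmax·[S]/(Km + [S]) = 3.65 × 0.315 / (1.26 + 0.315)
  = 1.150 / 1.575 = 0.730 μmol·min⁻¹.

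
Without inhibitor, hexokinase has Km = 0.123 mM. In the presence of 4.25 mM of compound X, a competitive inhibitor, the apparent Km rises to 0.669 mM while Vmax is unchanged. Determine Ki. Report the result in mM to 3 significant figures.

Competitive: Km,app = α·Km with α = 1 + [I]/Ki.
α = Km,app/Km = 0.669/0.123 = 5.439.
Since α = 1 + [I]/Ki, [I]/Ki = 5.439 − 1 = 4.439 and Ki = 4.25/4.439 = 0.957 mM.

0.957 mM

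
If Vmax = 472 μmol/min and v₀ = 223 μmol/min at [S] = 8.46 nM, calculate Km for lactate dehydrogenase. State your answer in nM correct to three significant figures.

9.45 nM

v/Vmax = 223/472 = 0.4725 = [S]/(Km+[S]).
So Km + [S] = [S]/0.4725 = 17.91 nM, giving Km = 17.91 − 8.46 = 9.45 nM.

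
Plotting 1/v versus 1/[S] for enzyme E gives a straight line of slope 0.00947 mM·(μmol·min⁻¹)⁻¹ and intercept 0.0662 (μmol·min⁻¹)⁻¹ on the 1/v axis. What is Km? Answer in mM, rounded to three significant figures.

0.143 mM

y-intercept = 1/Vmax ⇒ Vmax = 15.1 μmol·min⁻¹; slope = Km/Vmax ⇒ Km = slope × Vmax.
Km = 0.00947 × 15.1 = 0.143 mM.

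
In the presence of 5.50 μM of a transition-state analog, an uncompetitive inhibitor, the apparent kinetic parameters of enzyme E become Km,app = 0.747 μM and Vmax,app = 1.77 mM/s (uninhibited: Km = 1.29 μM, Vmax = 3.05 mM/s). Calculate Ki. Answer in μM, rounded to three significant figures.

Uncompetitive: Vmax,app = Vmax/α (and Km,app = Km/α) with α = 1 + [I]/Ki.
α = Vmax/Vmax,app = 3.05/1.77 = 1.723.
Since α = 1 + [I]/Ki, [I]/Ki = 1.723 − 1 = 0.7232 and Ki = 5.50/0.7232 = 7.61 μM.

7.61 μM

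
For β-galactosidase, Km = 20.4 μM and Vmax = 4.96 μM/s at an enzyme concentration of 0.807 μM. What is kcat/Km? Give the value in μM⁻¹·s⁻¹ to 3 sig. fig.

0.301 μM⁻¹·s⁻¹

kcat = Vmax/[E]total = 4.96/0.807 = 6.15 s⁻¹.
kcat/Km = 6.15/20.4 = 0.301 μM⁻¹·s⁻¹.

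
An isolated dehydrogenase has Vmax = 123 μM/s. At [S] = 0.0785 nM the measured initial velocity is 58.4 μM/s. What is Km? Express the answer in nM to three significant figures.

0.0868 nM

From v = Vmax[S]/(Km+[S]), Km = [S](Vmax − v)/v.
Km = 0.0785 × (123 − 58.4) / 58.4 = 5.071/58.4 = 0.0868 nM.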